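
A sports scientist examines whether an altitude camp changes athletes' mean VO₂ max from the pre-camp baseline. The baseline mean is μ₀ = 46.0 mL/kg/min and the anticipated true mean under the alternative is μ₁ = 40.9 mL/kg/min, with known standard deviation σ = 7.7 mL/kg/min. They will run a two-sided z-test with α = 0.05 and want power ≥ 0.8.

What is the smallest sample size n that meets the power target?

n = 18

Standardized effect: d = |μ₁ − μ₀| / σ = |40.9 − 46.0| / 7.7 = 0.6623
Set Φ(δ − 1.960) = 0.8; then δ − 1.960 = Φ⁻¹(0.8) = 0.842, giving δ = 2.802.
(Ignoring the negligible lower-tail rejection probability gives the usual closed-form inversion.)
δ = d·√n ⇒ n = (δ/d)² = (2.802 / 0.6623)² = 17.89.
Rounding up, n = 18.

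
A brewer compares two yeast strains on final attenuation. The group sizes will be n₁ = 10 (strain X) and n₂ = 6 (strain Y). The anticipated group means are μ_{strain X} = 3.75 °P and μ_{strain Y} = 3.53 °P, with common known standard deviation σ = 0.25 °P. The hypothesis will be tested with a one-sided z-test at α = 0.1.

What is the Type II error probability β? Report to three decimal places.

β ≈ 0.336

Standardized effect: d = |μ_{strain X} − μ_{strain Y}| / σ = |3.75 − 3.53| / 0.25 = 0.8800
Noncentrality parameter: δ = d / √(1/n₁ + 1/n₂) = 0.8800 / √(1/10 + 1/6) = 1.7041
Critical value for a one-sided test at α = 0.1: z_α = 1.282.
Power = P(Z > 1.282 − δ) = Φ(0.423) = 0.6637.
Type II error: β = 1 − power = 1 − 0.6637 = 0.3363.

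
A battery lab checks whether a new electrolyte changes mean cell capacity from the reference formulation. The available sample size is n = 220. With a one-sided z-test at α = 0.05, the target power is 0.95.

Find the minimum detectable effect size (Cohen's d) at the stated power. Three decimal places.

d ≈ 0.222

Need Φ(δ − 1.645) = 0.95, so δ = 1.645 + 1.645 = 3.290.
δ = d·√n ⇒ d = δ/√n = 3.290/√220 = 0.2218.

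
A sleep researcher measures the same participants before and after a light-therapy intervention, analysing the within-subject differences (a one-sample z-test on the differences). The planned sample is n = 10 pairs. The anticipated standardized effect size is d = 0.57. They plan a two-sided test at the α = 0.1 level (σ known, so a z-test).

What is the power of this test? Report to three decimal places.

Noncentrality parameter: δ = d·√n = 0.57 × √10 = 1.8025
Two-sided α = 0.1 → critical value z_{0.05} = 1.645.
Power = Φ(δ − 1.645) + Φ(−δ − 1.645) = Φ(0.158) + Φ(-3.447) = 0.5626 + 0.0003 = 0.5629.

Power ≈ 0.563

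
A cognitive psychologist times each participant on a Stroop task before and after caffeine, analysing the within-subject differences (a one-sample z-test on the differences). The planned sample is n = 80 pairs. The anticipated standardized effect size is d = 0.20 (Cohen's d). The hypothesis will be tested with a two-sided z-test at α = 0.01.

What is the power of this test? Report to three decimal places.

Noncentrality parameter: δ = d·√n = 0.20 × √80 = 1.7889
Two-sided α = 0.01 → critical value z_{0.005} = 2.576.
Power = Φ(δ − 2.576) + Φ(−δ − 2.576) = Φ(-0.787) + Φ(-4.365) = 0.2156 + 0.0000 = 0.2157.

Power ≈ 0.216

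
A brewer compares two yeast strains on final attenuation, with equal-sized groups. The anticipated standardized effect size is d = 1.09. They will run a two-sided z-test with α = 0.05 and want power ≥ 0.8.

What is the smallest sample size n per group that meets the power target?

n = 14 per group

For power 0.8 need Φ(δ − z_{0.025}) = 0.8, so δ = z_{0.025} + z_{0.20} = 1.960 + 0.842 = 2.802.
(The Φ(−δ − z_{α/2}) term is vanishingly small for δ > 0 and is dropped in the standard sample-size formula.)
δ = d·√(n/2) ⇒ n = 2(δ/d)² = 2 × (2.802 / 1.09)² = 13.21.
Rounding up, n = 14 per group.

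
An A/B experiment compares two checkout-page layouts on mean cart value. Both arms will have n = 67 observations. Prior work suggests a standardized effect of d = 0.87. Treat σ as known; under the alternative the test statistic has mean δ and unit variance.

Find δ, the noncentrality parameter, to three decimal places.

δ ≈ 5.035

The noncentrality parameter scales effect size by the design's sample-size factor: δ = d·√(n/2) = 0.87 × √(67/2) = 5.0355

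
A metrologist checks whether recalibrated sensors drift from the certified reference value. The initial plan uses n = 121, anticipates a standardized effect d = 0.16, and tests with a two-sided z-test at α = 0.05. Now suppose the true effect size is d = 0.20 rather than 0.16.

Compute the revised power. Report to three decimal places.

With d = 0.20: δ = d·√n = 0.20 × √121 = 2.2000. Critical value z_{0.025} = 1.960.
Revised power = Φ(δ − 1.960) + Φ(−δ − 1.960) = Φ(0.240) + Φ(-4.160) = 0.5948 + 0.0000 = 0.5949.

Power ≈ 0.595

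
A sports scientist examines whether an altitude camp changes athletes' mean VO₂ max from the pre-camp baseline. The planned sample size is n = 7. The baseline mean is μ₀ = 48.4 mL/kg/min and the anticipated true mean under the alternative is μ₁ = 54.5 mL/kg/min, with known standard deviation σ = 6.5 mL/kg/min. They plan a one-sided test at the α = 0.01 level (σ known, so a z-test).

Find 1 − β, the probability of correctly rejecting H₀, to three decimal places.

Power ≈ 0.562

Standardized effect: d = |μ₁ − μ₀| / σ = |54.5 − 48.4| / 6.5 = 0.9385
Noncentrality parameter: δ = d·√n = 0.9385 × √7 = 2.4829
Critical value for a one-sided test at α = 0.01: z_α = 2.326.
Power = P(Z > 2.326 − δ) = Φ(0.157) = 0.5622.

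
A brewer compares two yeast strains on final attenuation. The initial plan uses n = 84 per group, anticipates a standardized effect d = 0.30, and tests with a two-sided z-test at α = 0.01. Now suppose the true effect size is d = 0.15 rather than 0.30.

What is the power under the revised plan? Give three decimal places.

Power ≈ 0.055

With d = 0.15: δ = d·√(n/2) = 0.15 × √(84/2) = 0.9721. Critical value z_{0.005} = 2.576.
Revised power = Φ(δ − 2.576) + Φ(−δ − 2.576) = Φ(-1.604) + Φ(-3.548) = 0.0544 + 0.0002 = 0.0546.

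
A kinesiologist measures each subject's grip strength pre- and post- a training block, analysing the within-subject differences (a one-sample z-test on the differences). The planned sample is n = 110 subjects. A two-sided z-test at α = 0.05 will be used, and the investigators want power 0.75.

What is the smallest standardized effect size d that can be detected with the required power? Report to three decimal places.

d ≈ 0.251

Need Φ(δ − 1.960) = 0.75, so δ = 1.960 + 0.674 = 2.634.
(The second rejection-region term Φ(−δ − z_{α/2}) is negligible and dropped.)
δ = d·√n ⇒ d = δ/√n = 2.634/√110 = 0.2512.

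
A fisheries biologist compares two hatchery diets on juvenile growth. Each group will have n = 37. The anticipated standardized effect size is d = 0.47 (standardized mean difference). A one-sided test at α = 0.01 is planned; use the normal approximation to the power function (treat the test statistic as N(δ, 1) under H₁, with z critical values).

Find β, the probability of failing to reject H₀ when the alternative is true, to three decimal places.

Noncentrality parameter: δ = d·√(n/2) = 0.47 × √(37/2) = 2.0215
Critical value for a one-sided test at α = 0.01: z_α = 2.326.
Power = Φ(δ − 2.326) = Φ(-0.305) = 0.3803.
Type II error: β = 1 − power = 1 − 0.3803 = 0.6197.

β ≈ 0.620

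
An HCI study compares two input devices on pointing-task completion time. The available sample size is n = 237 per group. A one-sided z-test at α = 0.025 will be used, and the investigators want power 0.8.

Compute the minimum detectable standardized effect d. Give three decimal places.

d ≈ 0.257

Need Φ(δ − 1.960) = 0.8, so δ = 1.960 + 0.842 = 2.802.
δ = d·√(n/2) ⇒ d = δ/√(n/2) = 2.802/√(237/2) = 0.2574.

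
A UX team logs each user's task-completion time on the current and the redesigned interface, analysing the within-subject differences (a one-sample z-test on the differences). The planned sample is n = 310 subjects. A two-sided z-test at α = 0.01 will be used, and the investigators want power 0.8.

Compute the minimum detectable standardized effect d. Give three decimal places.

Need Φ(δ − 2.576) = 0.8, so δ = 2.576 + 0.842 = 3.417.
(Lower-tail contribution to power is negligible for δ > 0.)
δ = d·√n ⇒ d = δ/√n = 3.417/√310 = 0.1941.

d ≈ 0.194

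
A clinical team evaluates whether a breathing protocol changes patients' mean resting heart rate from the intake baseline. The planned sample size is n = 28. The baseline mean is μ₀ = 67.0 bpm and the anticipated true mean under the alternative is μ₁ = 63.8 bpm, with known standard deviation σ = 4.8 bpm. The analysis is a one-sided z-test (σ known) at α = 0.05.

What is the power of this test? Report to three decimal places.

Power ≈ 0.970

Standardized effect: d = |μ₁ − μ₀| / σ = |63.8 − 67.0| / 4.8 = 0.6667
Noncentrality parameter: δ = d·√n = 0.6667 × √28 = 3.5277
Critical value for a one-sided test at α = 0.05: z_α = 1.645.
Power = Φ(δ − 1.645) = Φ(1.883) = 0.9701.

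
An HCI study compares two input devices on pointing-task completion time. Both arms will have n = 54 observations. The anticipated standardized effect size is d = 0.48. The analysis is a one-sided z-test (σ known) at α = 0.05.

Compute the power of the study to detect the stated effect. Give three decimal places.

Noncentrality parameter: δ = d·√(n/2) = 0.48 × √(54/2) = 2.4942
One-sided α = 0.05 → critical value z_{0.05} = 1.645.
Power = P(Z > 1.645 − δ) = Φ(0.849) = 0.8021.

Power ≈ 0.802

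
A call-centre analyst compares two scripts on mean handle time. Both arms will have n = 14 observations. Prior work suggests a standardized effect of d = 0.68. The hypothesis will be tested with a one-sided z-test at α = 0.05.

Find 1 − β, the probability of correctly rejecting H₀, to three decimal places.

Noncentrality parameter: δ = d·√(n/2) = 0.68 × √(14/2) = 1.7991
One-sided α = 0.05 → critical value z_{0.05} = 1.645.
Power = P(Z > 1.645 − δ) = Φ(0.154) = 0.5613.

Power ≈ 0.561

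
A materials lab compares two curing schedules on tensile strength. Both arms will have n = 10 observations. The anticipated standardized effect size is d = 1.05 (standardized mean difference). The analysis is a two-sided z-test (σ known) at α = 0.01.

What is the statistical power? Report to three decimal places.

Power ≈ 0.410

Noncentrality parameter: δ = d·√(n/2) = 1.05 × √(10/2) = 2.3479
Two-sided α = 0.01 → critical value z_{0.005} = 2.576.
Power = Φ(δ − 2.576) + Φ(−δ − 2.576) = Φ(-0.228) + Φ(-4.924) = 0.4098 + 0.0000 = 0.4098.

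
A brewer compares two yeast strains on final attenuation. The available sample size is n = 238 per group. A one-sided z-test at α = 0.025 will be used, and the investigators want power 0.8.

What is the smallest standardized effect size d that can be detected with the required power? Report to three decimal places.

Need Φ(δ − 1.960) = 0.8, so δ = 1.960 + 0.842 = 2.802.
δ = d·√(n/2) ⇒ d = δ/√(n/2) = 2.802/√(238/2) = 0.2568.

d ≈ 0.257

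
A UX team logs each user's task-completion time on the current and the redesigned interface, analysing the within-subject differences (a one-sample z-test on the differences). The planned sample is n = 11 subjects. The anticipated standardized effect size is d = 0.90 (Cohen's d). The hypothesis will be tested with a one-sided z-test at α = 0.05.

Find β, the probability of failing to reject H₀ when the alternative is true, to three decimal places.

Noncentrality parameter: δ = d·√n = 0.90 × √11 = 2.9850
One-sided α = 0.05 → critical value z_{0.05} = 1.645.
Power = P(Z > 1.645 − δ) = Φ(1.340) = 0.9099.
Type II error: β = 1 − power = 1 − 0.9099 = 0.0901.

β ≈ 0.090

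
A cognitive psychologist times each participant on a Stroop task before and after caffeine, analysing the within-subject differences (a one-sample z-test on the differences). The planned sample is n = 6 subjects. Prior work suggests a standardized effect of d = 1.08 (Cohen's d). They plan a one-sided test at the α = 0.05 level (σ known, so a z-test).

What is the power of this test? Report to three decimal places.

Power ≈ 0.841

Noncentrality parameter: δ = d·√n = 1.08 × √6 = 2.6454
Critical value for a one-sided test at α = 0.05: z_α = 1.645.
Power = P(Z > 1.645 − δ) = Φ(1.001) = 0.8415.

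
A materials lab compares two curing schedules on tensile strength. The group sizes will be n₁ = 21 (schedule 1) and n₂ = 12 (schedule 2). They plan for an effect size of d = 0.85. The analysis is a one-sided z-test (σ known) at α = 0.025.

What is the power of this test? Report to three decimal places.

Noncentrality parameter: δ = d / √(1/n₁ + 1/n₂) = 0.85 / √(1/21 + 1/12) = 2.3489
One-sided α = 0.025 → critical value z_{0.025} = 1.960.
Power = Φ(δ − 1.960) = Φ(0.389) = 0.6513.

Power ≈ 0.651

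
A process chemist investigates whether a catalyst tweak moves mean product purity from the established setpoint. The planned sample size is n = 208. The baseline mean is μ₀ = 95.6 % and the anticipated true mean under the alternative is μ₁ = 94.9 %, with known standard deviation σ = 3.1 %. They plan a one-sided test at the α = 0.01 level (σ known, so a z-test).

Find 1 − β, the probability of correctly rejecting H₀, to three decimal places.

Standardized effect: d = |μ₁ − μ₀| / σ = |94.9 − 95.6| / 3.1 = 0.2258
Noncentrality parameter: δ = d·√n = 0.2258 × √208 = 3.2566
One-sided α = 0.01 → critical value z_{0.01} = 2.326.
Power = P(Z > 2.326 − δ) = Φ(0.930) = 0.8239.

Power ≈ 0.824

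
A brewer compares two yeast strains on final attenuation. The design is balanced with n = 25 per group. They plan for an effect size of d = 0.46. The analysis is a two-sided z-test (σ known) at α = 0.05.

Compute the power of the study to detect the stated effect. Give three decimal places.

Noncentrality parameter: δ = d·√(n/2) = 0.46 × √(25/2) = 1.6263
Critical value for a two-sided test at α = 0.05: z_{α/2} = 1.960.
Power = Φ(δ − 1.960) + Φ(−δ − 1.960) = Φ(-0.334) + Φ(-3.586) = 0.3693 + 0.0002 = 0.3695.

Power ≈ 0.370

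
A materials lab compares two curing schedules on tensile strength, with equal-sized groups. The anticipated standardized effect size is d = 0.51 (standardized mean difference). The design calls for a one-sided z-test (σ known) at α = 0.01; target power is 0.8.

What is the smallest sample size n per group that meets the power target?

For power 0.8 need Φ(δ − z_{0.01}) = 0.8, so δ = z_{0.01} + z_{0.20} = 2.326 + 0.842 = 3.168.
δ = d·√(n/2) ⇒ n = 2(δ/d)² = 2 × (3.168 / 0.51)² = 77.17.
Rounding up, n = 78 per group.

n = 78 per group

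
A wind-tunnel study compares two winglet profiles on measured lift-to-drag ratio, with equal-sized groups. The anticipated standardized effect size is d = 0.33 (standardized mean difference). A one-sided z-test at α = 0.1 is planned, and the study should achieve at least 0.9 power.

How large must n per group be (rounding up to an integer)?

Set Φ(δ − 1.282) = 0.9; then δ − 1.282 = Φ⁻¹(0.9) = 1.282, giving δ = 2.563.
δ = d·√(n/2) ⇒ n = 2(δ/d)² = 2 × (2.563 / 0.33)² = 120.65.
Rounding up, n = 121 per group.

n = 121 per group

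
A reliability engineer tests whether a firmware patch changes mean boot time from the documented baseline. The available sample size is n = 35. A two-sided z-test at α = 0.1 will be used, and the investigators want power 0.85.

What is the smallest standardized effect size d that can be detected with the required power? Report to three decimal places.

Required noncentrality: δ = z_{0.05} + z_{0.15} = 1.645 + 1.036 = 2.681.
(The second rejection-region term Φ(−δ − z_{α/2}) is negligible and dropped.)
δ = d·√n ⇒ d = δ/√n = 2.681/√35 = 0.4532.

d ≈ 0.453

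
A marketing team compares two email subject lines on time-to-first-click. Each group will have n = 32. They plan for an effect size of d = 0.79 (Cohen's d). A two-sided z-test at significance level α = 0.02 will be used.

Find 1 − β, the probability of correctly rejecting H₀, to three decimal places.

Power ≈ 0.798

Noncentrality parameter: δ = d·√(n/2) = 0.79 × √(32/2) = 3.1600
Two-sided α = 0.02 → critical value z_{0.01} = 2.326.
Power = Φ(δ − 2.326) + Φ(−δ − 2.326) = Φ(0.834) + Φ(-5.486) = 0.7978 + 0.0000 = 0.7978.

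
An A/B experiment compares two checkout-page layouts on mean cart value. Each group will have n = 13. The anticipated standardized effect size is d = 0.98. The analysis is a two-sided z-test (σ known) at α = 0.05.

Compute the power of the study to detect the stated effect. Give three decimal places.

Noncentrality parameter: δ = d·√(n/2) = 0.98 × √(13/2) = 2.4985
Critical value for a two-sided test at α = 0.05: z_{α/2} = 1.960.
Power = Φ(δ − 1.960) + Φ(−δ − 1.960) = Φ(0.539) + Φ(-4.458) = 0.7049 + 0.0000 = 0.7049.

Power ≈ 0.705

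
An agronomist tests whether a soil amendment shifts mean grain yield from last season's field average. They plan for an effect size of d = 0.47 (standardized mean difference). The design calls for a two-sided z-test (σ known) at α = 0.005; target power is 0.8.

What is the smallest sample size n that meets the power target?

For power 0.8 need Φ(δ − z_{0.0025}) = 0.8, so δ = z_{0.0025} + z_{0.20} = 2.807 + 0.842 = 3.649.
(The Φ(−δ − z_{α/2}) term is vanishingly small for δ > 0 and is dropped in the standard sample-size formula.)
δ = d·√n ⇒ n = (δ/d)² = (3.649 / 0.47)² = 60.27.
Rounding up, n = 61.

n = 61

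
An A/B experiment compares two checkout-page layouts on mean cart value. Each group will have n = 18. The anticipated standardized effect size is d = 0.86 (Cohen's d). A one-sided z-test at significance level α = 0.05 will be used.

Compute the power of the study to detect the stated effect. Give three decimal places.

Power ≈ 0.825

Noncentrality parameter: δ = d·√(n/2) = 0.86 × √(18/2) = 2.5800
One-sided α = 0.05 → critical value z_{0.05} = 1.645.
Power = Φ(δ − 1.645) = Φ(0.935) = 0.8251.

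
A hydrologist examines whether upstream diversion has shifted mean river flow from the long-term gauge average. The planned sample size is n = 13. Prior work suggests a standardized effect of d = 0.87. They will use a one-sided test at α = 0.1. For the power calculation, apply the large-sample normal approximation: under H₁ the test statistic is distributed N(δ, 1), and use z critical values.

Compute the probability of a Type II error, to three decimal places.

β ≈ 0.032

Noncentrality parameter: δ = d·√n = 0.87 × √13 = 3.1368
One-sided α = 0.1 → critical value z_{0.1} = 1.282.
Power = Φ(δ − 1.282) = Φ(1.855) = 0.9682.
Type II error: β = 1 − power = 1 − 0.9682 = 0.0318.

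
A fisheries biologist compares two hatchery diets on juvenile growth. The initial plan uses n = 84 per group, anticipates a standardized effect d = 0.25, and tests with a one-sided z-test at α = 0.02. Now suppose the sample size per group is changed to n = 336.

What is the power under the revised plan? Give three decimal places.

Power ≈ 0.882

With n = 336 per group: δ = d·√(n/2) = 0.25 × √(336/2) = 3.2404. Critical value z_{0.02} = 2.054.
Revised power = Φ(δ − 2.054) = Φ(1.187) = 0.8823.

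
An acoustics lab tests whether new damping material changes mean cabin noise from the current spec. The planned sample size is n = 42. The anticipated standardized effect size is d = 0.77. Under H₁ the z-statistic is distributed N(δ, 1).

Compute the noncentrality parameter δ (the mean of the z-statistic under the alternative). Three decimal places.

The noncentrality parameter scales effect size by the design's sample-size factor: δ = d·√n = 0.77 × √42 = 4.9902

δ ≈ 4.990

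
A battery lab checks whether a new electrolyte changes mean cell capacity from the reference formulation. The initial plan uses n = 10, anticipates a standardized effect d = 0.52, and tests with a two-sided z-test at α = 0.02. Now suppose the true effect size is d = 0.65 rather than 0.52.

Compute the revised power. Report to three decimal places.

Power ≈ 0.393

With d = 0.65: δ = d·√n = 0.65 × √10 = 2.0555. Critical value z_{0.01} = 2.326.
Revised power = Φ(δ − 2.326) + Φ(−δ − 2.326) = Φ(-0.271) + Φ(-4.382) = 0.3932 + 0.0000 = 0.3933.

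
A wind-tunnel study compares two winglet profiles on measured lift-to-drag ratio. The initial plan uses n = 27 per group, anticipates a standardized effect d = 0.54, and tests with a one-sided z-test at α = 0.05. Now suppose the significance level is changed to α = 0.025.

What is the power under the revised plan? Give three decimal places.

δ = d·√(n/2) = 0.54 × √(27/2) = 1.9841 (unchanged). New critical value: z_{0.025} = 1.960.
Revised power = Φ(δ − 1.960) = Φ(0.024) = 0.5096.

Power ≈ 0.510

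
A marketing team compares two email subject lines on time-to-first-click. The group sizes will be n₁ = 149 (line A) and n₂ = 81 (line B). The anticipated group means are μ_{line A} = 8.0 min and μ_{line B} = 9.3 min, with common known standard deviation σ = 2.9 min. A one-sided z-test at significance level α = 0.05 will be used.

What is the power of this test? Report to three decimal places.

Power ≈ 0.945

Standardized effect: d = |μ_{line A} − μ_{line B}| / σ = |8.0 − 9.3| / 2.9 = 0.4483
Noncentrality parameter: λ = d / √(1/n₁ + 1/n₂) = 0.4483 / √(1/149 + 1/81) = 3.2473
One-sided α = 0.05 → critical value z_{0.05} = 1.645.
Power = Φ(λ − 1.645) = Φ(1.602) = 0.9455.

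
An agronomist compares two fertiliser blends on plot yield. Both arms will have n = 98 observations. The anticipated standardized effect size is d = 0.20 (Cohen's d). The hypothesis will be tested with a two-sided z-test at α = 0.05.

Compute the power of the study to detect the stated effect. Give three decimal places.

Noncentrality parameter: δ = d·√(n/2) = 0.20 × √(98/2) = 1.4000
Critical value for a two-sided test at α = 0.05: z_{α/2} = 1.960.
Power = Φ(δ − 1.960) + Φ(−δ − 1.960) = Φ(-0.560) + Φ(-3.360) = 0.2878 + 0.0004 = 0.2881.

Power ≈ 0.288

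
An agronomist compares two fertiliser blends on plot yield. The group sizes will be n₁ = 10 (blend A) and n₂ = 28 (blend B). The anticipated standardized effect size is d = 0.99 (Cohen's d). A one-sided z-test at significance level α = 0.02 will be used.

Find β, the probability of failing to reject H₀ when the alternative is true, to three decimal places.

Noncentrality parameter: δ = d / √(1/n₁ + 1/n₂) = 0.99 / √(1/10 + 1/28) = 2.6873
One-sided α = 0.02 → critical value z_{0.02} = 2.054.
Power = P(Z > 2.054 − δ) = Φ(0.634) = 0.7368.
Type II error: β = 1 − power = 1 − 0.7368 = 0.2632.

β ≈ 0.263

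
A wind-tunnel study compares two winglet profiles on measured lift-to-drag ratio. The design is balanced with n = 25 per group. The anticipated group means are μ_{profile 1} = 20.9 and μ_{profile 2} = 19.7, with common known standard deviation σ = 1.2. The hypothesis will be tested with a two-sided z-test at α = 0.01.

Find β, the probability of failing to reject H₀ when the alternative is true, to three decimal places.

β ≈ 0.169

Standardized effect: d = |μ_{profile 1} − μ_{profile 2}| / σ = |20.9 − 19.7| / 1.2 = 1.0000
Noncentrality parameter: δ = d·√(n/2) = 1.0000 × √(25/2) = 3.5355
Two-sided α = 0.01 → critical value z_{0.005} = 2.576.
Power = Φ(δ − 2.576) + Φ(−δ − 2.576) = Φ(0.960) + Φ(-6.111) = 0.8314 + 0.0000 = 0.8314.
Type II error: β = 1 − power = 1 − 0.8314 = 0.1686.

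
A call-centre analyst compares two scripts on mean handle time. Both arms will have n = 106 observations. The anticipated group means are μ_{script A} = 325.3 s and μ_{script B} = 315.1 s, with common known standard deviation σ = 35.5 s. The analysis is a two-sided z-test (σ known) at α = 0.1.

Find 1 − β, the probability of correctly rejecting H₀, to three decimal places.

Standardized effect: d = |μ_{script A} − μ_{script B}| / σ = |325.3 − 315.1| / 35.5 = 0.2873
Noncentrality parameter: δ = d·√(n/2) = 0.2873 × √(106/2) = 2.0917
Two-sided α = 0.1 → critical value z_{0.05} = 1.645.
Power = Φ(δ − 1.645) + Φ(−δ − 1.645) = Φ(0.447) + Φ(-3.737) = 0.6725 + 0.0001 = 0.6726.

Power ≈ 0.673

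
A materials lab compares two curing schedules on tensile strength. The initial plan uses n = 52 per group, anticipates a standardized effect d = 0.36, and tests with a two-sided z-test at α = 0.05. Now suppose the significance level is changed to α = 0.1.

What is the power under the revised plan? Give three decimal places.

Power ≈ 0.576

δ = d·√(n/2) = 0.36 × √(52/2) = 1.8356 (unchanged). New critical value: z_{0.05} = 1.645.
Revised power = Φ(δ − 1.645) + Φ(−δ − 1.645) = Φ(0.191) + Φ(-3.481) = 0.5757 + 0.0003 = 0.5759.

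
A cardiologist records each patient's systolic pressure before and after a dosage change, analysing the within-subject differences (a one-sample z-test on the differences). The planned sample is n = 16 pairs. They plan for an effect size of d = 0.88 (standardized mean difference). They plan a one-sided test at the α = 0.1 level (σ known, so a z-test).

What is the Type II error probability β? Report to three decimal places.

β ≈ 0.013

Noncentrality parameter: δ = d·√n = 0.88 × √16 = 3.5200
Critical value for a one-sided test at α = 0.1: z_α = 1.282.
Power = P(Z > 1.282 − δ) = Φ(2.238) = 0.9874.
Type II error: β = 1 − power = 1 − 0.9874 = 0.0126.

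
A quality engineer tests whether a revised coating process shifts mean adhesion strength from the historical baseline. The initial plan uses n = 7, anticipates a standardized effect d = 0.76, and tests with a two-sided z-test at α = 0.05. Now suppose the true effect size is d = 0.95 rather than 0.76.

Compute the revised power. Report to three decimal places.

With d = 0.95: δ = d·√n = 0.95 × √7 = 2.5135. Critical value z_{0.025} = 1.960.
Revised power = Φ(δ − 1.960) + Φ(−δ − 1.960) = Φ(0.553) + Φ(-4.473) = 0.7100 + 0.0000 = 0.7100.

Power ≈ 0.710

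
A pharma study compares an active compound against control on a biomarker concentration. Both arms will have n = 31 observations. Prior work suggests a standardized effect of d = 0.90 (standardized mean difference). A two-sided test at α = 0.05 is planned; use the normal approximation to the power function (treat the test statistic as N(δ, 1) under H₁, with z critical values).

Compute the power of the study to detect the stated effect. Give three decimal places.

Power ≈ 0.943

Noncentrality parameter: δ = d·√(n/2) = 0.90 × √(31/2) = 3.5433
Critical value for a two-sided test at α = 0.05: z_{α/2} = 1.960.
Power = Φ(δ − 1.960) + Φ(−δ − 1.960) = Φ(1.583) + Φ(-5.503) = 0.9433 + 0.0000 = 0.9433.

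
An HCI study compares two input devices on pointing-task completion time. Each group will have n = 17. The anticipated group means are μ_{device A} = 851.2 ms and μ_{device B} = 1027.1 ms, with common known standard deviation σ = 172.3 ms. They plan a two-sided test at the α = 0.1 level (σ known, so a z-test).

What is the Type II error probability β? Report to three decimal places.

Standardized effect: d = |μ_{device A} − μ_{device B}| / σ = |851.2 − 1027.1| / 172.3 = 1.0209
Noncentrality parameter: δ = d·√(n/2) = 1.0209 × √(17/2) = 2.9764
Two-sided α = 0.1 → critical value z_{0.05} = 1.645.
Power = Φ(δ − 1.645) + Φ(−δ − 1.645) = Φ(1.332) + Φ(-4.621) = 0.9085 + 0.0000 = 0.9085.
Type II error: β = 1 − power = 1 − 0.9085 = 0.0915.

β ≈ 0.092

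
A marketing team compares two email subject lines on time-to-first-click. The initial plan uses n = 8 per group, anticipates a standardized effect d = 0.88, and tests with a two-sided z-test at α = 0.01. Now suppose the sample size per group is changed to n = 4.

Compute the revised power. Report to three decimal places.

Power ≈ 0.092

With n = 4 per group: δ = d·√(n/2) = 0.88 × √(4/2) = 1.2445. Critical value z_{0.005} = 2.576.
Revised power = Φ(δ − 2.576) + Φ(−δ − 2.576) = Φ(-1.331) + Φ(-3.820) = 0.0915 + 0.0001 = 0.0916.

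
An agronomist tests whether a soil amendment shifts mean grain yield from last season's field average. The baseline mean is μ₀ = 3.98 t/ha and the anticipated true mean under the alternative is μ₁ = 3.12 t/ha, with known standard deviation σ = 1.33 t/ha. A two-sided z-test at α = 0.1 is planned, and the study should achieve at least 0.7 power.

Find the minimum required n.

Standardized effect: d = |μ₁ − μ₀| / σ = |3.12 − 3.98| / 1.33 = 0.6466
Set Φ(δ − 1.645) = 0.7; then δ − 1.645 = Φ⁻¹(0.7) = 0.524, giving δ = 2.169.
(Ignoring the negligible lower-tail rejection probability gives the usual closed-form inversion.)
δ = d·√n ⇒ n = (δ/d)² = (2.169 / 0.6466)² = 11.25.
Rounding up, n = 12.

n = 12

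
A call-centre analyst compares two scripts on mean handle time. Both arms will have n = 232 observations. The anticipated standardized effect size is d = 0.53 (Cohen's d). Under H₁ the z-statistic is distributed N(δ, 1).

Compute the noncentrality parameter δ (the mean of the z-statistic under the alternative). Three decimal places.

The noncentrality parameter scales effect size by the design's sample-size factor: δ = d·√(n/2) = 0.53 × √(232/2) = 5.7083

δ ≈ 5.708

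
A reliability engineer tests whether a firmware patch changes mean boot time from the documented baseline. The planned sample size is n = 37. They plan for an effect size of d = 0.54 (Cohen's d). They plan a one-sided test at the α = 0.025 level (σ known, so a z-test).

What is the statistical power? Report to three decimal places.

Power ≈ 0.907

Noncentrality parameter: δ = d·√n = 0.54 × √37 = 3.2847
One-sided α = 0.025 → critical value z_{0.025} = 1.960.
Power = P(Z > 1.960 − δ) = Φ(1.325) = 0.9074.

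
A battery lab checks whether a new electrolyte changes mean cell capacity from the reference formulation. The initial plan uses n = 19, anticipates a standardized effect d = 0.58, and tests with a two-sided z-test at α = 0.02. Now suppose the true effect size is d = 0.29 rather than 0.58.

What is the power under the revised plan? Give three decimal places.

Power ≈ 0.144

With d = 0.29: δ = d·√n = 0.29 × √19 = 1.2641. Critical value z_{0.01} = 2.326.
Revised power = Φ(δ − 2.326) + Φ(−δ − 2.326) = Φ(-1.062) + Φ(-3.590) = 0.1441 + 0.0002 = 0.1442.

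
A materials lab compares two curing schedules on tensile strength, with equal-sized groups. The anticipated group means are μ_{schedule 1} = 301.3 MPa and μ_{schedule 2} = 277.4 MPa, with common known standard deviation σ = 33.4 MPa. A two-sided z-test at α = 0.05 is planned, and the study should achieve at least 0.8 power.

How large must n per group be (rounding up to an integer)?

Standardized effect: d = |μ_{schedule 1} − μ_{schedule 2}| / σ = |301.3 − 277.4| / 33.4 = 0.7156
Set Φ(δ − 1.960) = 0.8; then δ − 1.960 = Φ⁻¹(0.8) = 0.842, giving δ = 2.802.
(The Φ(−δ − z_{α/2}) term is vanishingly small for δ > 0 and is dropped in the standard sample-size formula.)
δ = d·√(n/2) ⇒ n = 2(δ/d)² = 2 × (2.802 / 0.7156)² = 30.66.
Rounding up, n = 31 per group.

n = 31 per group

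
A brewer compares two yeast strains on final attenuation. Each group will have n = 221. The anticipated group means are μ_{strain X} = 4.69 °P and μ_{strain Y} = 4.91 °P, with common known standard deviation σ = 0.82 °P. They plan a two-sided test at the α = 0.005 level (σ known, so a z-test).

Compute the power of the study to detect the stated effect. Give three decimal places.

Standardized effect: d = |μ_{strain X} − μ_{strain Y}| / σ = |4.69 − 4.91| / 0.82 = 0.2683
Noncentrality parameter: δ = d·√(n/2) = 0.2683 × √(221/2) = 2.8203
Critical value for a two-sided test at α = 0.005: z_{α/2} = 2.807.
Power = Φ(δ − 2.807) + Φ(−δ − 2.807) = Φ(0.013) + Φ(-5.627) = 0.5053 + 0.0000 = 0.5053.

Power ≈ 0.505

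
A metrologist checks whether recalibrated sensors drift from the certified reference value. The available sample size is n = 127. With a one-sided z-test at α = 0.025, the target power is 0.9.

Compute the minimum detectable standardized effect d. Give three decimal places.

Need Φ(δ − 1.960) = 0.9, so δ = 1.960 + 1.282 = 3.242.
δ = d·√n ⇒ d = δ/√n = 3.242/√127 = 0.2876.

d ≈ 0.288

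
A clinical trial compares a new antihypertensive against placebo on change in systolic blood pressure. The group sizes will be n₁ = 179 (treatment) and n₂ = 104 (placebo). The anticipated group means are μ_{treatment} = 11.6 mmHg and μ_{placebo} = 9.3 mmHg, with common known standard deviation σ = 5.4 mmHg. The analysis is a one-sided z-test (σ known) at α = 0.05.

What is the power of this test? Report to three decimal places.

Power ≈ 0.965

Standardized effect: d = |μ_{treatment} − μ_{placebo}| / σ = |11.6 − 9.3| / 5.4 = 0.4259
Noncentrality parameter: δ = d / √(1/n₁ + 1/n₂) = 0.4259 / √(1/179 + 1/104) = 3.4545
Critical value for a one-sided test at α = 0.05: z_α = 1.645.
Power = Φ(δ − 1.645) = Φ(1.810) = 0.9648.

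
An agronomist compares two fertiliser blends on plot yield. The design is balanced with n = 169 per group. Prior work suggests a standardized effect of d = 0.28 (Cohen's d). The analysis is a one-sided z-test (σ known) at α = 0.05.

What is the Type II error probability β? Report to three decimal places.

β ≈ 0.176

Noncentrality parameter: δ = d·√(n/2) = 0.28 × √(169/2) = 2.5739
Critical value for a one-sided test at α = 0.05: z_α = 1.645.
Power = P(Z > 1.645 − δ) = Φ(0.929) = 0.8236.
Type II error: β = 1 − power = 1 − 0.8236 = 0.1764.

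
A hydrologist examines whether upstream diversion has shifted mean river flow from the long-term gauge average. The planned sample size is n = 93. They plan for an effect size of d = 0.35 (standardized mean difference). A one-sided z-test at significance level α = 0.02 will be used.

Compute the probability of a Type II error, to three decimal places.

Noncentrality parameter: δ = d·√n = 0.35 × √93 = 3.3753
One-sided α = 0.02 → critical value z_{0.02} = 2.054.
Power = P(Z > 2.054 − δ) = Φ(1.322) = 0.9068.
Type II error: β = 1 − power = 1 − 0.9068 = 0.0932.

β ≈ 0.093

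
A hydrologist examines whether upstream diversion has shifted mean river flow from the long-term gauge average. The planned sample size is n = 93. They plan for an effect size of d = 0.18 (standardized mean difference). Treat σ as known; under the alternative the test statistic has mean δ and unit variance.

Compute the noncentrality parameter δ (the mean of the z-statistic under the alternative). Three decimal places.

The noncentrality parameter scales effect size by the design's sample-size factor: δ = d·√n = 0.18 × √93 = 1.7359

δ ≈ 1.736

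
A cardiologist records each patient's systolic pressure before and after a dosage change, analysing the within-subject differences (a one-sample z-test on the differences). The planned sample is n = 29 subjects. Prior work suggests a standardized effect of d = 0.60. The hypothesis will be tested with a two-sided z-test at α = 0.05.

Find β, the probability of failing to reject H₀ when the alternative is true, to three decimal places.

β ≈ 0.102

Noncentrality parameter: δ = d·√n = 0.60 × √29 = 3.2311
Two-sided α = 0.05 → critical value z_{0.025} = 1.960.
Power = Φ(δ − 1.960) + Φ(−δ − 1.960) = Φ(1.271) + Φ(-5.191) = 0.8982 + 0.0000 = 0.8982.
Type II error: β = 1 − power = 1 − 0.8982 = 0.1018.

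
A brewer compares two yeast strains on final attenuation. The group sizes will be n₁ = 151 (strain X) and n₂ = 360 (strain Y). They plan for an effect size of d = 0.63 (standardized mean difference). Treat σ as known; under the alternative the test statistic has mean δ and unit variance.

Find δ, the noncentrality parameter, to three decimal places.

δ ≈ 6.498

The noncentrality parameter scales effect size by the design's sample-size factor: δ = d / √(1/n₁ + 1/n₂) = 0.63 / √(1/151 + 1/360) = 6.4979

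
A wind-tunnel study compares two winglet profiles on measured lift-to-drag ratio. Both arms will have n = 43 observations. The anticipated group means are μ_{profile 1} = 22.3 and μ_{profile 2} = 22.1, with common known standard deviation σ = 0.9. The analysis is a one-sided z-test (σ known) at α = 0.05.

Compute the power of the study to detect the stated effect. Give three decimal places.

Standardized effect: d = |μ_{profile 1} − μ_{profile 2}| / σ = |22.3 − 22.1| / 0.9 = 0.2222
Noncentrality parameter: δ = d·√(n/2) = 0.2222 × √(43/2) = 1.0304
One-sided α = 0.05 → critical value z_{0.05} = 1.645.
Power = P(Z > 1.645 − δ) = Φ(-0.614) = 0.2695.

Power ≈ 0.269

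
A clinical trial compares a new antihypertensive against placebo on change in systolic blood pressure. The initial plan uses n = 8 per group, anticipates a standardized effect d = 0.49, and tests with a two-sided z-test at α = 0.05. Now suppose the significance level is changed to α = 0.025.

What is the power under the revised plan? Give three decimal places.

δ = d·√(n/2) = 0.49 × √(8/2) = 0.9800 (unchanged). New critical value: z_{0.0125} = 2.241.
Revised power = Φ(δ − 2.241) + Φ(−δ − 2.241) = Φ(-1.261) + Φ(-3.221) = 0.1036 + 0.0006 = 0.1042.

Power ≈ 0.104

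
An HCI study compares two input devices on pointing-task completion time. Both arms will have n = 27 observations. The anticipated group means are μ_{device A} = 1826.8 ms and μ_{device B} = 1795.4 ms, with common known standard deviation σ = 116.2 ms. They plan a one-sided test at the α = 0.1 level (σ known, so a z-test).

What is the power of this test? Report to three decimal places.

Standardized effect: d = |μ_{device A} − μ_{device B}| / σ = |1826.8 − 1795.4| / 116.2 = 0.2702
Noncentrality parameter: δ = d·√(n/2) = 0.2702 × √(27/2) = 0.9929
One-sided α = 0.1 → critical value z_{0.1} = 1.282.
Power = Φ(δ − 1.282) = Φ(-0.289) = 0.3864.

Power ≈ 0.386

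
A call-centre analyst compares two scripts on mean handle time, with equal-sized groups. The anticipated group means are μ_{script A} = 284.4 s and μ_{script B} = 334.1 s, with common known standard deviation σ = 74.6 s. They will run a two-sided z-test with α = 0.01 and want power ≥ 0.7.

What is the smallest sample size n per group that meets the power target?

n = 44 per group

Standardized effect: d = |μ_{script A} − μ_{script B}| / σ = |284.4 − 334.1| / 74.6 = 0.6662
For power 0.7 need Φ(δ − z_{0.005}) = 0.7, so δ = z_{0.005} + z_{0.30} = 2.576 + 0.524 = 3.100.
(For δ > 0 the lower-tail rejection region contributes negligibly to power, so the one-term inversion is standard.)
δ = d·√(n/2) ⇒ n = 2(δ/d)² = 2 × (3.100 / 0.6662)² = 43.31.
Rounding up, n = 44 per group.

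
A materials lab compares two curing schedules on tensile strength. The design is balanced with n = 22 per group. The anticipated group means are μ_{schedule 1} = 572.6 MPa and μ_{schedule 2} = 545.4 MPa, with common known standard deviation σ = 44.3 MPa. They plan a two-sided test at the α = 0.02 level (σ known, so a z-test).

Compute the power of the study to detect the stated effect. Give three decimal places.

Power ≈ 0.386

Standardized effect: d = |μ_{schedule 1} − μ_{schedule 2}| / σ = |572.6 − 545.4| / 44.3 = 0.6140
Noncentrality parameter: δ = d·√(n/2) = 0.6140 × √(22/2) = 2.0364
Two-sided α = 0.02 → critical value z_{0.01} = 2.326.
Power = Φ(δ − 2.326) + Φ(−δ − 2.326) = Φ(-0.290) + Φ(-4.363) = 0.3859 + 0.0000 = 0.3859.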